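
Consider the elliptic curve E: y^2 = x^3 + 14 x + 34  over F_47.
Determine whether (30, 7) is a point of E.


Check whether y^2 = x^3 + 14 x + 34 (mod 47) for (x, y) = (30, 7).
LHS: y^2 = 7^2 mod 47 = 2
RHS: x^3 + 14 x + 34 = 30^3 + 14*30 + 34 mod 47 = 6
LHS != RHS

No, not on the curve


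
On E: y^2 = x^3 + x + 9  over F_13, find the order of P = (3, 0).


Compute successive multiples of P until we hit O:
  1P = (3, 0)
  2P = O

ord(P) = 2


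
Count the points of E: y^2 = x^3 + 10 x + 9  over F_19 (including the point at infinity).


For each x in F_19, count y with y^2 = x^3 + 10 x + 9 mod 19:
  x = 0: RHS = 9, y in [3, 16]  -> 2 point(s)
  x = 1: RHS = 1, y in [1, 18]  -> 2 point(s)
  x = 3: RHS = 9, y in [3, 16]  -> 2 point(s)
  x = 6: RHS = 0, y in [0]  -> 1 point(s)
  x = 7: RHS = 4, y in [2, 17]  -> 2 point(s)
  x = 9: RHS = 11, y in [7, 12]  -> 2 point(s)
  x = 10: RHS = 7, y in [8, 11]  -> 2 point(s)
  x = 11: RHS = 6, y in [5, 14]  -> 2 point(s)
  x = 14: RHS = 5, y in [9, 10]  -> 2 point(s)
  x = 15: RHS = 0, y in [0]  -> 1 point(s)
  x = 16: RHS = 9, y in [3, 16]  -> 2 point(s)
  x = 17: RHS = 0, y in [0]  -> 1 point(s)
  x = 18: RHS = 17, y in [6, 13]  -> 2 point(s)
Affine points: 23. Add the point at infinity: total = 24.

#E(F_19) = 24


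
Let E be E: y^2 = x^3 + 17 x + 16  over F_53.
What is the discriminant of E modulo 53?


4 a^3 + 27 b^2 = 4*17^3 + 27*16^2 = 19652 + 6912 = 26564
Delta = -16 * (26564) = -425024
Delta mod 53 = 36

Delta = 36 (mod 53)


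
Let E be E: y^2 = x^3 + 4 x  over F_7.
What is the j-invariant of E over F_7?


Delta = -16(4 a^3 + 27 b^2) mod 7 = 6
-1728 * (4 a)^3 = -1728 * (4*4)^3 mod 7 = 1
j = 1 * 6^(-1) mod 7 = 6

j = 6 (mod 7)


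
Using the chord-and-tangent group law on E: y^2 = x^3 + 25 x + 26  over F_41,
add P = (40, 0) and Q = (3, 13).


P != Q, so use the chord formula.
s = (y2 - y1) / (x2 - x1) = (13) / (4) mod 41 = 34
x3 = s^2 - x1 - x2 mod 41 = 34^2 - 40 - 3 = 6
y3 = s (x1 - x3) - y1 mod 41 = 34 * (40 - 6) - 0 = 8

P + Q = (6, 8)


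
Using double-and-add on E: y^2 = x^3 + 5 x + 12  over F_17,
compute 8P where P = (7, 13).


k = 8 = 1000_2 (binary, LSB first: 0001)
Double-and-add from P = (7, 13):
  bit 0 = 0: acc unchanged = O
  bit 1 = 0: acc unchanged = O
  bit 2 = 0: acc unchanged = O
  bit 3 = 1: acc = O + (7, 4) = (7, 4)

8P = (7, 4)


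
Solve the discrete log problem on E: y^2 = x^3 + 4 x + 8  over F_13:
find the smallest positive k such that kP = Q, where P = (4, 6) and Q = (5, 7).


Enumerate multiples of P until we hit Q = (5, 7):
  1P = (4, 6)
  2P = (5, 7)
Match found at i = 2.

k = 2


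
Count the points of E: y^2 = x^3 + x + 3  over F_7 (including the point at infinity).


For each x in F_7, count y with y^2 = x^3 + 1 x + 3 mod 7:
  x = 4: RHS = 1, y in [1, 6]  -> 2 point(s)
  x = 5: RHS = 0, y in [0]  -> 1 point(s)
  x = 6: RHS = 1, y in [1, 6]  -> 2 point(s)
Affine points: 5. Add the point at infinity: total = 6.

#E(F_7) = 6


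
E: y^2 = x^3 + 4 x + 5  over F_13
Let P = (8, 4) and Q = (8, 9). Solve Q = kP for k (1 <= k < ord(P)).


Enumerate multiples of P until we hit Q = (8, 9):
  1P = (8, 4)
  2P = (9, 4)
  3P = (9, 9)
  4P = (8, 9)
Match found at i = 4.

k = 4


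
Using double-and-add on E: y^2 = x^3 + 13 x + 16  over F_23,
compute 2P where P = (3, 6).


k = 2 = 10_2 (binary, LSB first: 01)
Double-and-add from P = (3, 6):
  bit 0 = 0: acc unchanged = O
  bit 1 = 1: acc = O + (0, 4) = (0, 4)

2P = (0, 4)


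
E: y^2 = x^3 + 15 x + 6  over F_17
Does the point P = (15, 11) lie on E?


Check whether y^2 = x^3 + 15 x + 6 (mod 17) for (x, y) = (15, 11).
LHS: y^2 = 11^2 mod 17 = 2
RHS: x^3 + 15 x + 6 = 15^3 + 15*15 + 6 mod 17 = 2
LHS = RHS

Yes, on the curve


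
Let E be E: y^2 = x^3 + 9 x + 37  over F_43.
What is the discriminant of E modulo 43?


4 a^3 + 27 b^2 = 4*9^3 + 27*37^2 = 2916 + 36963 = 39879
Delta = -16 * (39879) = -638064
Delta mod 43 = 13

Delta = 13 (mod 43)


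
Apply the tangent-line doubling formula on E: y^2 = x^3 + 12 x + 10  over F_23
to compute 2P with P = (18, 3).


Doubling: s = (3 x1^2 + a) / (2 y1)
s = (3*18^2 + 12) / (2*3) mod 23 = 3
x3 = s^2 - 2 x1 mod 23 = 3^2 - 2*18 = 19
y3 = s (x1 - x3) - y1 mod 23 = 3 * (18 - 19) - 3 = 17

2P = (19, 17)


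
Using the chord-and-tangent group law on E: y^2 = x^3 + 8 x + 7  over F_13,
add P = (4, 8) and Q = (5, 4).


P != Q, so use the chord formula.
s = (y2 - y1) / (x2 - x1) = (9) / (1) mod 13 = 9
x3 = s^2 - x1 - x2 mod 13 = 9^2 - 4 - 5 = 7
y3 = s (x1 - x3) - y1 mod 13 = 9 * (4 - 7) - 8 = 4

P + Q = (7, 4)


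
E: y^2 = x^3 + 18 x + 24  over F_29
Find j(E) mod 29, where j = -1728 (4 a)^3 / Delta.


Delta = -16(4 a^3 + 27 b^2) mod 29 = 28
-1728 * (4 a)^3 = -1728 * (4*18)^3 mod 29 = 13
j = 13 * 28^(-1) mod 29 = 16

j = 16 (mod 29)


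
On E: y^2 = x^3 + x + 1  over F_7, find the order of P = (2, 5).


Compute successive multiples of P until we hit O:
  1P = (2, 5)
  2P = (0, 6)
  3P = (0, 1)
  4P = (2, 2)
  5P = O

ord(P) = 5


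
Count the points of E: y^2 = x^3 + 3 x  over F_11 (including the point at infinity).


For each x in F_11, count y with y^2 = x^3 + 3 x + 0 mod 11:
  x = 0: RHS = 0, y in [0]  -> 1 point(s)
  x = 1: RHS = 4, y in [2, 9]  -> 2 point(s)
  x = 2: RHS = 3, y in [5, 6]  -> 2 point(s)
  x = 3: RHS = 3, y in [5, 6]  -> 2 point(s)
  x = 6: RHS = 3, y in [5, 6]  -> 2 point(s)
  x = 7: RHS = 1, y in [1, 10]  -> 2 point(s)
Affine points: 11. Add the point at infinity: total = 12.

#E(F_11) = 12


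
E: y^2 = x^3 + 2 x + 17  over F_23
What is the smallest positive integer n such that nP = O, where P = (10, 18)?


Compute successive multiples of P until we hit O:
  1P = (10, 18)
  2P = (7, 11)
  3P = (14, 11)
  4P = (15, 8)
  5P = (2, 12)
  6P = (13, 20)
  7P = (3, 2)
  8P = (11, 6)
  ... (continuing to 19P)
  19P = O

ord(P) = 19


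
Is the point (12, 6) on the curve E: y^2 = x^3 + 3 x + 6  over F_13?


Check whether y^2 = x^3 + 3 x + 6 (mod 13) for (x, y) = (12, 6).
LHS: y^2 = 6^2 mod 13 = 10
RHS: x^3 + 3 x + 6 = 12^3 + 3*12 + 6 mod 13 = 2
LHS != RHS

No, not on the curve


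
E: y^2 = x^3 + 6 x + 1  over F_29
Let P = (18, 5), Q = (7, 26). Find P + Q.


P != Q, so use the chord formula.
s = (y2 - y1) / (x2 - x1) = (21) / (18) mod 29 = 6
x3 = s^2 - x1 - x2 mod 29 = 6^2 - 18 - 7 = 11
y3 = s (x1 - x3) - y1 mod 29 = 6 * (18 - 11) - 5 = 8

P + Q = (11, 8)


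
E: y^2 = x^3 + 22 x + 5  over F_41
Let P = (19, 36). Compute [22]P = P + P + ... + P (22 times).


k = 22 = 10110_2 (binary, LSB first: 01101)
Double-and-add from P = (19, 36):
  bit 0 = 0: acc unchanged = O
  bit 1 = 1: acc = O + (26, 20) = (26, 20)
  bit 2 = 1: acc = (26, 20) + (30, 21) = (3, 37)
  bit 3 = 0: acc unchanged = (3, 37)
  bit 4 = 1: acc = (3, 37) + (14, 8) = (34, 0)

22P = (34, 0)


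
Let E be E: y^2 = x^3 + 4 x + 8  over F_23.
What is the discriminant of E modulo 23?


4 a^3 + 27 b^2 = 4*4^3 + 27*8^2 = 256 + 1728 = 1984
Delta = -16 * (1984) = -31744
Delta mod 23 = 19

Delta = 19 (mod 23)


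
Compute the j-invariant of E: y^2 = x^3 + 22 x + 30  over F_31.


Delta = -16(4 a^3 + 27 b^2) mod 31 = 3
-1728 * (4 a)^3 = -1728 * (4*22)^3 mod 31 = 23
j = 23 * 3^(-1) mod 31 = 18

j = 18 (mod 31)


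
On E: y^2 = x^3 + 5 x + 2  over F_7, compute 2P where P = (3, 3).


Doubling: s = (3 x1^2 + a) / (2 y1)
s = (3*3^2 + 5) / (2*3) mod 7 = 3
x3 = s^2 - 2 x1 mod 7 = 3^2 - 2*3 = 3
y3 = s (x1 - x3) - y1 mod 7 = 3 * (3 - 3) - 3 = 4

2P = (3, 4)


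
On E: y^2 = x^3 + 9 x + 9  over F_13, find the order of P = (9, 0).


Compute successive multiples of P until we hit O:
  1P = (9, 0)
  2P = O

ord(P) = 2


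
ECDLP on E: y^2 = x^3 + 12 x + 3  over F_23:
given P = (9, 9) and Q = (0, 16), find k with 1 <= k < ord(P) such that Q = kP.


Enumerate multiples of P until we hit Q = (0, 16):
  1P = (9, 9)
  2P = (7, 4)
  3P = (19, 12)
  4P = (22, 17)
  5P = (0, 16)
Match found at i = 5.

k = 5


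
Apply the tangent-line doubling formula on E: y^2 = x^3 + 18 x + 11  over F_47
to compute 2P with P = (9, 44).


Doubling: s = (3 x1^2 + a) / (2 y1)
s = (3*9^2 + 18) / (2*44) mod 47 = 27
x3 = s^2 - 2 x1 mod 47 = 27^2 - 2*9 = 6
y3 = s (x1 - x3) - y1 mod 47 = 27 * (9 - 6) - 44 = 37

2P = (6, 37)


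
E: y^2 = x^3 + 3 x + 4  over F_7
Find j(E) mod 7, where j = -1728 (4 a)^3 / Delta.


Delta = -16(4 a^3 + 27 b^2) mod 7 = 5
-1728 * (4 a)^3 = -1728 * (4*3)^3 mod 7 = 6
j = 6 * 5^(-1) mod 7 = 4

j = 4 (mod 7)


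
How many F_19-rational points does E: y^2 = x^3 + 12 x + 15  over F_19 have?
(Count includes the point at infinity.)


For each x in F_19, count y with y^2 = x^3 + 12 x + 15 mod 19:
  x = 1: RHS = 9, y in [3, 16]  -> 2 point(s)
  x = 2: RHS = 9, y in [3, 16]  -> 2 point(s)
  x = 7: RHS = 5, y in [9, 10]  -> 2 point(s)
  x = 9: RHS = 16, y in [4, 15]  -> 2 point(s)
  x = 12: RHS = 6, y in [5, 14]  -> 2 point(s)
  x = 14: RHS = 1, y in [1, 18]  -> 2 point(s)
  x = 15: RHS = 17, y in [6, 13]  -> 2 point(s)
  x = 16: RHS = 9, y in [3, 16]  -> 2 point(s)
Affine points: 16. Add the point at infinity: total = 17.

#E(F_19) = 17


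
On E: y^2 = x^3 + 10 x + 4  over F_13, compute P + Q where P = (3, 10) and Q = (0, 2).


P != Q, so use the chord formula.
s = (y2 - y1) / (x2 - x1) = (5) / (10) mod 13 = 7
x3 = s^2 - x1 - x2 mod 13 = 7^2 - 3 - 0 = 7
y3 = s (x1 - x3) - y1 mod 13 = 7 * (3 - 7) - 10 = 1

P + Q = (7, 1)


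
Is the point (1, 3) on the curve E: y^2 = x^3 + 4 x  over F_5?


Check whether y^2 = x^3 + 4 x + 0 (mod 5) for (x, y) = (1, 3).
LHS: y^2 = 3^2 mod 5 = 4
RHS: x^3 + 4 x + 0 = 1^3 + 4*1 + 0 mod 5 = 0
LHS != RHS

No, not on the curve


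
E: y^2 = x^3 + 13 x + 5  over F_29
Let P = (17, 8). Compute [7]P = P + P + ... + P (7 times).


k = 7 = 111_2 (binary, LSB first: 111)
Double-and-add from P = (17, 8):
  bit 0 = 1: acc = O + (17, 8) = (17, 8)
  bit 1 = 1: acc = (17, 8) + (4, 11) = (12, 2)
  bit 2 = 1: acc = (12, 2) + (20, 0) = (17, 21)

7P = (17, 21)


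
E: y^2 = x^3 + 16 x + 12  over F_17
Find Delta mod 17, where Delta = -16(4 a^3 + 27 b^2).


4 a^3 + 27 b^2 = 4*16^3 + 27*12^2 = 16384 + 3888 = 20272
Delta = -16 * (20272) = -324352
Delta mod 17 = 8

Delta = 8 (mod 17)


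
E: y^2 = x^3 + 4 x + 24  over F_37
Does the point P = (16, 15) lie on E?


Check whether y^2 = x^3 + 4 x + 24 (mod 37) for (x, y) = (16, 15).
LHS: y^2 = 15^2 mod 37 = 3
RHS: x^3 + 4 x + 24 = 16^3 + 4*16 + 24 mod 37 = 3
LHS = RHS

Yes, on the curve


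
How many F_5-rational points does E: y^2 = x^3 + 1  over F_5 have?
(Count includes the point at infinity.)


For each x in F_5, count y with y^2 = x^3 + 0 x + 1 mod 5:
  x = 0: RHS = 1, y in [1, 4]  -> 2 point(s)
  x = 2: RHS = 4, y in [2, 3]  -> 2 point(s)
  x = 4: RHS = 0, y in [0]  -> 1 point(s)
Affine points: 5. Add the point at infinity: total = 6.

#E(F_5) = 6


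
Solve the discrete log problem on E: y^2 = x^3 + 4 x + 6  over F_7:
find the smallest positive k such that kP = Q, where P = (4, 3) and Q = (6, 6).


Enumerate multiples of P until we hit Q = (6, 6):
  1P = (4, 3)
  2P = (1, 2)
  3P = (6, 1)
  4P = (5, 5)
  5P = (2, 1)
  6P = (2, 6)
  7P = (5, 2)
  8P = (6, 6)
Match found at i = 8.

k = 8


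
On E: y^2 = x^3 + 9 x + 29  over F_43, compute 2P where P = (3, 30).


Doubling: s = (3 x1^2 + a) / (2 y1)
s = (3*3^2 + 9) / (2*30) mod 43 = 35
x3 = s^2 - 2 x1 mod 43 = 35^2 - 2*3 = 15
y3 = s (x1 - x3) - y1 mod 43 = 35 * (3 - 15) - 30 = 23

2P = (15, 23)


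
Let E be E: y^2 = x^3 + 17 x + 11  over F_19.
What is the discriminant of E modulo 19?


4 a^3 + 27 b^2 = 4*17^3 + 27*11^2 = 19652 + 3267 = 22919
Delta = -16 * (22919) = -366704
Delta mod 19 = 15

Delta = 15 (mod 19)


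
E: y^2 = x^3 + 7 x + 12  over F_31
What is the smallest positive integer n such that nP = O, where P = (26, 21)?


Compute successive multiples of P until we hit O:
  1P = (26, 21)
  2P = (11, 26)
  3P = (1, 12)
  4P = (14, 23)
  5P = (16, 29)
  6P = (7, 1)
  7P = (18, 7)
  8P = (23, 23)
  ... (continuing to 25P)
  25P = O

ord(P) = 25


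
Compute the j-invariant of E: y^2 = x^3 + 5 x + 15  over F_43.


Delta = -16(4 a^3 + 27 b^2) mod 43 = 21
-1728 * (4 a)^3 = -1728 * (4*5)^3 mod 43 = 27
j = 27 * 21^(-1) mod 43 = 32

j = 32 (mod 43)


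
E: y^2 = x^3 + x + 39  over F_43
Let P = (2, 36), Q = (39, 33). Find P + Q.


P != Q, so use the chord formula.
s = (y2 - y1) / (x2 - x1) = (40) / (37) mod 43 = 22
x3 = s^2 - x1 - x2 mod 43 = 22^2 - 2 - 39 = 13
y3 = s (x1 - x3) - y1 mod 43 = 22 * (2 - 13) - 36 = 23

P + Q = (13, 23)


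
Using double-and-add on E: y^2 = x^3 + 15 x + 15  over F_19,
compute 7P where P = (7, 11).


k = 7 = 111_2 (binary, LSB first: 111)
Double-and-add from P = (7, 11):
  bit 0 = 1: acc = O + (7, 11) = (7, 11)
  bit 1 = 1: acc = (7, 11) + (14, 10) = (5, 5)
  bit 2 = 1: acc = (5, 5) + (16, 0) = (7, 8)

7P = (7, 8)


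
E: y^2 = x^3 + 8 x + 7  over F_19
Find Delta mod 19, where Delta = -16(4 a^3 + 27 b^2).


4 a^3 + 27 b^2 = 4*8^3 + 27*7^2 = 2048 + 1323 = 3371
Delta = -16 * (3371) = -53936
Delta mod 19 = 5

Delta = 5 (mod 19)


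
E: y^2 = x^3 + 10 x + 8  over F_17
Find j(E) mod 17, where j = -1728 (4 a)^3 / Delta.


Delta = -16(4 a^3 + 27 b^2) mod 17 = 16
-1728 * (4 a)^3 = -1728 * (4*10)^3 mod 17 = 4
j = 4 * 16^(-1) mod 17 = 13

j = 13 (mod 17)


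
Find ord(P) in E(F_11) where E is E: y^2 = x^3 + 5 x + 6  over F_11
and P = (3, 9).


Compute successive multiples of P until we hit O:
  1P = (3, 9)
  2P = (3, 2)
  3P = O

ord(P) = 3


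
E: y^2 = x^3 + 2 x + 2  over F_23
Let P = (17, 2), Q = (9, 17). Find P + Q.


P != Q, so use the chord formula.
s = (y2 - y1) / (x2 - x1) = (15) / (15) mod 23 = 1
x3 = s^2 - x1 - x2 mod 23 = 1^2 - 17 - 9 = 21
y3 = s (x1 - x3) - y1 mod 23 = 1 * (17 - 21) - 2 = 17

P + Q = (21, 17)


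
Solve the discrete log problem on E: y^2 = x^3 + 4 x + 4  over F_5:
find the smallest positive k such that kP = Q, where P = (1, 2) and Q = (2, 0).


Enumerate multiples of P until we hit Q = (2, 0):
  1P = (1, 2)
  2P = (2, 0)
Match found at i = 2.

k = 2


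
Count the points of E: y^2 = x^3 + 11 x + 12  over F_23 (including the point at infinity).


For each x in F_23, count y with y^2 = x^3 + 11 x + 12 mod 23:
  x = 0: RHS = 12, y in [9, 14]  -> 2 point(s)
  x = 1: RHS = 1, y in [1, 22]  -> 2 point(s)
  x = 3: RHS = 3, y in [7, 16]  -> 2 point(s)
  x = 5: RHS = 8, y in [10, 13]  -> 2 point(s)
  x = 6: RHS = 18, y in [8, 15]  -> 2 point(s)
  x = 7: RHS = 18, y in [8, 15]  -> 2 point(s)
  x = 9: RHS = 12, y in [9, 14]  -> 2 point(s)
  x = 10: RHS = 18, y in [8, 15]  -> 2 point(s)
  x = 12: RHS = 9, y in [3, 20]  -> 2 point(s)
  x = 13: RHS = 6, y in [11, 12]  -> 2 point(s)
  x = 14: RHS = 12, y in [9, 14]  -> 2 point(s)
  x = 16: RHS = 6, y in [11, 12]  -> 2 point(s)
  x = 17: RHS = 6, y in [11, 12]  -> 2 point(s)
  x = 18: RHS = 16, y in [4, 19]  -> 2 point(s)
  x = 22: RHS = 0, y in [0]  -> 1 point(s)
Affine points: 29. Add the point at infinity: total = 30.

#E(F_23) = 30


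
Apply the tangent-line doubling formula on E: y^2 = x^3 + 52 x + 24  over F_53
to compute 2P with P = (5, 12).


Doubling: s = (3 x1^2 + a) / (2 y1)
s = (3*5^2 + 52) / (2*12) mod 53 = 34
x3 = s^2 - 2 x1 mod 53 = 34^2 - 2*5 = 33
y3 = s (x1 - x3) - y1 mod 53 = 34 * (5 - 33) - 12 = 43

2P = (33, 43)


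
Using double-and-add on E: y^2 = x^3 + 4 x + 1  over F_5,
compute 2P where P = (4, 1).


k = 2 = 10_2 (binary, LSB first: 01)
Double-and-add from P = (4, 1):
  bit 0 = 0: acc unchanged = O
  bit 1 = 1: acc = O + (3, 0) = (3, 0)

2P = (3, 0)


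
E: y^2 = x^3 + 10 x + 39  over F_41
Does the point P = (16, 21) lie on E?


Check whether y^2 = x^3 + 10 x + 39 (mod 41) for (x, y) = (16, 21).
LHS: y^2 = 21^2 mod 41 = 31
RHS: x^3 + 10 x + 39 = 16^3 + 10*16 + 39 mod 41 = 31
LHS = RHS

Yes, on the curve


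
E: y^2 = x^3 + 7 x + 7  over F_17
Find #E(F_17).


For each x in F_17, count y with y^2 = x^3 + 7 x + 7 mod 17:
  x = 1: RHS = 15, y in [7, 10]  -> 2 point(s)
  x = 3: RHS = 4, y in [2, 15]  -> 2 point(s)
  x = 7: RHS = 8, y in [5, 12]  -> 2 point(s)
  x = 9: RHS = 0, y in [0]  -> 1 point(s)
  x = 11: RHS = 4, y in [2, 15]  -> 2 point(s)
  x = 12: RHS = 0, y in [0]  -> 1 point(s)
  x = 13: RHS = 0, y in [0]  -> 1 point(s)
  x = 15: RHS = 2, y in [6, 11]  -> 2 point(s)
  x = 16: RHS = 16, y in [4, 13]  -> 2 point(s)
Affine points: 15. Add the point at infinity: total = 16.

#E(F_17) = 16


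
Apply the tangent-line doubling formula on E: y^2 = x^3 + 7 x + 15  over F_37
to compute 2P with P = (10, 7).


Doubling: s = (3 x1^2 + a) / (2 y1)
s = (3*10^2 + 7) / (2*7) mod 37 = 14
x3 = s^2 - 2 x1 mod 37 = 14^2 - 2*10 = 28
y3 = s (x1 - x3) - y1 mod 37 = 14 * (10 - 28) - 7 = 0

2P = (28, 0)


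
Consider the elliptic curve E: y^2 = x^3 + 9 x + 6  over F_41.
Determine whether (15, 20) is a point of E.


Check whether y^2 = x^3 + 9 x + 6 (mod 41) for (x, y) = (15, 20).
LHS: y^2 = 20^2 mod 41 = 31
RHS: x^3 + 9 x + 6 = 15^3 + 9*15 + 6 mod 41 = 31
LHS = RHS

Yes, on the curve


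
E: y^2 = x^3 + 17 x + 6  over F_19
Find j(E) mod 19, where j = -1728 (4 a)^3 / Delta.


Delta = -16(4 a^3 + 27 b^2) mod 19 = 8
-1728 * (4 a)^3 = -1728 * (4*17)^3 mod 19 = 1
j = 1 * 8^(-1) mod 19 = 12

j = 12 (mod 19)


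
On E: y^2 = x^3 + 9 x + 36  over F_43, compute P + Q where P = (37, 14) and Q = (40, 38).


P != Q, so use the chord formula.
s = (y2 - y1) / (x2 - x1) = (24) / (3) mod 43 = 8
x3 = s^2 - x1 - x2 mod 43 = 8^2 - 37 - 40 = 30
y3 = s (x1 - x3) - y1 mod 43 = 8 * (37 - 30) - 14 = 42

P + Q = (30, 42)


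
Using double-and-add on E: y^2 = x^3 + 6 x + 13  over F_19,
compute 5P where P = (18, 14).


k = 5 = 101_2 (binary, LSB first: 101)
Double-and-add from P = (18, 14):
  bit 0 = 1: acc = O + (18, 14) = (18, 14)
  bit 1 = 0: acc unchanged = (18, 14)
  bit 2 = 1: acc = (18, 14) + (5, 4) = (3, 18)

5P = (3, 18)


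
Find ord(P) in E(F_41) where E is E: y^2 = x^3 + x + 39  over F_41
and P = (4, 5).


Compute successive multiples of P until we hit O:
  1P = (4, 5)
  2P = (32, 30)
  3P = (7, 26)
  4P = (38, 3)
  5P = (20, 8)
  6P = (22, 7)
  7P = (14, 3)
  8P = (5, 28)
  ... (continuing to 40P)
  40P = O

ord(P) = 40


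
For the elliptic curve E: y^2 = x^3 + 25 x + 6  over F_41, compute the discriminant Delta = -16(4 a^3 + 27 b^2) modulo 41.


4 a^3 + 27 b^2 = 4*25^3 + 27*6^2 = 62500 + 972 = 63472
Delta = -16 * (63472) = -1015552
Delta mod 41 = 18

Delta = 18 (mod 41)


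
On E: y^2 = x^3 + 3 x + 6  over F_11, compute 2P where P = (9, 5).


Doubling: s = (3 x1^2 + a) / (2 y1)
s = (3*9^2 + 3) / (2*5) mod 11 = 7
x3 = s^2 - 2 x1 mod 11 = 7^2 - 2*9 = 9
y3 = s (x1 - x3) - y1 mod 11 = 7 * (9 - 9) - 5 = 6

2P = (9, 6)


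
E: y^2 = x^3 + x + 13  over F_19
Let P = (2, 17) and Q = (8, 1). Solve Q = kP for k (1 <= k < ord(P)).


Enumerate multiples of P until we hit Q = (8, 1):
  1P = (2, 17)
  2P = (3, 10)
  3P = (6, 11)
  4P = (18, 7)
  5P = (8, 1)
Match found at i = 5.

k = 5


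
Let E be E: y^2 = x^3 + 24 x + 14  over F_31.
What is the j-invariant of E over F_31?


Delta = -16(4 a^3 + 27 b^2) mod 31 = 24
-1728 * (4 a)^3 = -1728 * (4*24)^3 mod 31 = 30
j = 30 * 24^(-1) mod 31 = 9

j = 9 (mod 31)


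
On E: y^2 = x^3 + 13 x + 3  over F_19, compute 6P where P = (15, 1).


k = 6 = 110_2 (binary, LSB first: 011)
Double-and-add from P = (15, 1):
  bit 0 = 0: acc unchanged = O
  bit 1 = 1: acc = O + (12, 5) = (12, 5)
  bit 2 = 1: acc = (12, 5) + (4, 9) = (8, 12)

6P = (8, 12)


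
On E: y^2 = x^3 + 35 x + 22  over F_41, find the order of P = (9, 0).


Compute successive multiples of P until we hit O:
  1P = (9, 0)
  2P = O

ord(P) = 2


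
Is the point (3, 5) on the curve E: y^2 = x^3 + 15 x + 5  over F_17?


Check whether y^2 = x^3 + 15 x + 5 (mod 17) for (x, y) = (3, 5).
LHS: y^2 = 5^2 mod 17 = 8
RHS: x^3 + 15 x + 5 = 3^3 + 15*3 + 5 mod 17 = 9
LHS != RHS

No, not on the curve


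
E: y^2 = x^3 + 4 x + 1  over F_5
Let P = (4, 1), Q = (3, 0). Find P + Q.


P != Q, so use the chord formula.
s = (y2 - y1) / (x2 - x1) = (4) / (4) mod 5 = 1
x3 = s^2 - x1 - x2 mod 5 = 1^2 - 4 - 3 = 4
y3 = s (x1 - x3) - y1 mod 5 = 1 * (4 - 4) - 1 = 4

P + Q = (4, 4)


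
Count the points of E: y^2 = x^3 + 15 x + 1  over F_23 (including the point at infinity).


For each x in F_23, count y with y^2 = x^3 + 15 x + 1 mod 23:
  x = 0: RHS = 1, y in [1, 22]  -> 2 point(s)
  x = 2: RHS = 16, y in [4, 19]  -> 2 point(s)
  x = 3: RHS = 4, y in [2, 21]  -> 2 point(s)
  x = 6: RHS = 8, y in [10, 13]  -> 2 point(s)
  x = 7: RHS = 12, y in [9, 14]  -> 2 point(s)
  x = 8: RHS = 12, y in [9, 14]  -> 2 point(s)
  x = 10: RHS = 1, y in [1, 22]  -> 2 point(s)
  x = 11: RHS = 2, y in [5, 18]  -> 2 point(s)
  x = 12: RHS = 0, y in [0]  -> 1 point(s)
  x = 13: RHS = 1, y in [1, 22]  -> 2 point(s)
  x = 15: RHS = 13, y in [6, 17]  -> 2 point(s)
  x = 16: RHS = 13, y in [6, 17]  -> 2 point(s)
  x = 18: RHS = 8, y in [10, 13]  -> 2 point(s)
  x = 21: RHS = 9, y in [3, 20]  -> 2 point(s)
  x = 22: RHS = 8, y in [10, 13]  -> 2 point(s)
Affine points: 29. Add the point at infinity: total = 30.

#E(F_23) = 30


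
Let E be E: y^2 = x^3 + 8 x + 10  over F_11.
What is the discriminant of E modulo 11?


4 a^3 + 27 b^2 = 4*8^3 + 27*10^2 = 2048 + 2700 = 4748
Delta = -16 * (4748) = -75968
Delta mod 11 = 9

Delta = 9 (mod 11)


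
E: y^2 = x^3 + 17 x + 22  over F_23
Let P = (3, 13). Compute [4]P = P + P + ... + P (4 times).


k = 4 = 100_2 (binary, LSB first: 001)
Double-and-add from P = (3, 13):
  bit 0 = 0: acc unchanged = O
  bit 1 = 0: acc unchanged = O
  bit 2 = 1: acc = O + (22, 2) = (22, 2)

4P = (22, 2)


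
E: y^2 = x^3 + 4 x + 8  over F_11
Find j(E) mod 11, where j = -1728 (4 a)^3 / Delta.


Delta = -16(4 a^3 + 27 b^2) mod 11 = 2
-1728 * (4 a)^3 = -1728 * (4*4)^3 mod 11 = 7
j = 7 * 2^(-1) mod 11 = 9

j = 9 (mod 11)


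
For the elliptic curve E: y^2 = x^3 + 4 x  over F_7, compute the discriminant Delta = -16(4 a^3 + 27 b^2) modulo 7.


4 a^3 + 27 b^2 = 4*4^3 + 27*0^2 = 256 + 0 = 256
Delta = -16 * (256) = -4096
Delta mod 7 = 6

Delta = 6 (mod 7)


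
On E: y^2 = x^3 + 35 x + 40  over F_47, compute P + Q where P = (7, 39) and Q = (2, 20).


P != Q, so use the chord formula.
s = (y2 - y1) / (x2 - x1) = (28) / (42) mod 47 = 32
x3 = s^2 - x1 - x2 mod 47 = 32^2 - 7 - 2 = 28
y3 = s (x1 - x3) - y1 mod 47 = 32 * (7 - 28) - 39 = 41

P + Q = (28, 41)


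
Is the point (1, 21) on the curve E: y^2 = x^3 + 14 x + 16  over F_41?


Check whether y^2 = x^3 + 14 x + 16 (mod 41) for (x, y) = (1, 21).
LHS: y^2 = 21^2 mod 41 = 31
RHS: x^3 + 14 x + 16 = 1^3 + 14*1 + 16 mod 41 = 31
LHS = RHS

Yes, on the curve


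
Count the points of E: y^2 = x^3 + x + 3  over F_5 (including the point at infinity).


For each x in F_5, count y with y^2 = x^3 + 1 x + 3 mod 5:
  x = 1: RHS = 0, y in [0]  -> 1 point(s)
  x = 4: RHS = 1, y in [1, 4]  -> 2 point(s)
Affine points: 3. Add the point at infinity: total = 4.

#E(F_5) = 4


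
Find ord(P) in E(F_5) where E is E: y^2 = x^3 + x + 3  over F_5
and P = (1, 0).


Compute successive multiples of P until we hit O:
  1P = (1, 0)
  2P = O

ord(P) = 2


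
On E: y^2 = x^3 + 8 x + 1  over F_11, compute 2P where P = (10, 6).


Doubling: s = (3 x1^2 + a) / (2 y1)
s = (3*10^2 + 8) / (2*6) mod 11 = 0
x3 = s^2 - 2 x1 mod 11 = 0^2 - 2*10 = 2
y3 = s (x1 - x3) - y1 mod 11 = 0 * (10 - 2) - 6 = 5

2P = (2, 5)


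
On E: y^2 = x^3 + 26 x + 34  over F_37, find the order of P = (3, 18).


Compute successive multiples of P until we hit O:
  1P = (3, 18)
  2P = (28, 12)
  3P = (34, 22)
  4P = (21, 31)
  5P = (23, 21)
  6P = (15, 32)
  7P = (7, 2)
  8P = (6, 31)
  ... (continuing to 39P)
  39P = O

ord(P) = 39


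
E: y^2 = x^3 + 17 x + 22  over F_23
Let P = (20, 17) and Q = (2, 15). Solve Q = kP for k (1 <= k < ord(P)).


Enumerate multiples of P until we hit Q = (2, 15):
  1P = (20, 17)
  2P = (22, 21)
  3P = (8, 7)
  4P = (4, 4)
  5P = (17, 7)
  6P = (15, 15)
  7P = (13, 18)
  8P = (21, 16)
  9P = (6, 15)
  10P = (5, 18)
  11P = (7, 22)
  12P = (2, 15)
Match found at i = 12.

k = 12


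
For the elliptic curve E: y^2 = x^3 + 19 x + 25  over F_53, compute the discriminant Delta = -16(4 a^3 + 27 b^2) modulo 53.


4 a^3 + 27 b^2 = 4*19^3 + 27*25^2 = 27436 + 16875 = 44311
Delta = -16 * (44311) = -708976
Delta mod 53 = 5

Delta = 5 (mod 53)


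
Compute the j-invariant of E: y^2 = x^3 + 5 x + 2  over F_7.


Delta = -16(4 a^3 + 27 b^2) mod 7 = 2
-1728 * (4 a)^3 = -1728 * (4*5)^3 mod 7 = 6
j = 6 * 2^(-1) mod 7 = 3

j = 3 (mod 7)


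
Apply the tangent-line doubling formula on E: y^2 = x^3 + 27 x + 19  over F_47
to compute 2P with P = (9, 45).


Doubling: s = (3 x1^2 + a) / (2 y1)
s = (3*9^2 + 27) / (2*45) mod 47 = 3
x3 = s^2 - 2 x1 mod 47 = 3^2 - 2*9 = 38
y3 = s (x1 - x3) - y1 mod 47 = 3 * (9 - 38) - 45 = 9

2P = (38, 9)


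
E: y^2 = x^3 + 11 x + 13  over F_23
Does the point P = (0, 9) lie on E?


Check whether y^2 = x^3 + 11 x + 13 (mod 23) for (x, y) = (0, 9).
LHS: y^2 = 9^2 mod 23 = 12
RHS: x^3 + 11 x + 13 = 0^3 + 11*0 + 13 mod 23 = 13
LHS != RHS

No, not on the curve


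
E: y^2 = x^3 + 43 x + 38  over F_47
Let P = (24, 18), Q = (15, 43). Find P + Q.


P != Q, so use the chord formula.
s = (y2 - y1) / (x2 - x1) = (25) / (38) mod 47 = 39
x3 = s^2 - x1 - x2 mod 47 = 39^2 - 24 - 15 = 25
y3 = s (x1 - x3) - y1 mod 47 = 39 * (24 - 25) - 18 = 37

P + Q = (25, 37)


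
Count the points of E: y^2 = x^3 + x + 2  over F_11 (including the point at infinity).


For each x in F_11, count y with y^2 = x^3 + 1 x + 2 mod 11:
  x = 1: RHS = 4, y in [2, 9]  -> 2 point(s)
  x = 2: RHS = 1, y in [1, 10]  -> 2 point(s)
  x = 4: RHS = 4, y in [2, 9]  -> 2 point(s)
  x = 5: RHS = 0, y in [0]  -> 1 point(s)
  x = 6: RHS = 4, y in [2, 9]  -> 2 point(s)
  x = 7: RHS = 0, y in [0]  -> 1 point(s)
  x = 8: RHS = 5, y in [4, 7]  -> 2 point(s)
  x = 9: RHS = 3, y in [5, 6]  -> 2 point(s)
  x = 10: RHS = 0, y in [0]  -> 1 point(s)
Affine points: 15. Add the point at infinity: total = 16.

#E(F_11) = 16


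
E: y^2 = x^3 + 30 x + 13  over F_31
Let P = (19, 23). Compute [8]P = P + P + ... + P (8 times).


k = 8 = 1000_2 (binary, LSB first: 0001)
Double-and-add from P = (19, 23):
  bit 0 = 0: acc unchanged = O
  bit 1 = 0: acc unchanged = O
  bit 2 = 0: acc unchanged = O
  bit 3 = 1: acc = O + (25, 12) = (25, 12)

8P = (25, 12)


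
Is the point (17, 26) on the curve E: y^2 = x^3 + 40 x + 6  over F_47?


Check whether y^2 = x^3 + 40 x + 6 (mod 47) for (x, y) = (17, 26).
LHS: y^2 = 26^2 mod 47 = 18
RHS: x^3 + 40 x + 6 = 17^3 + 40*17 + 6 mod 47 = 6
LHS != RHS

No, not on the curve


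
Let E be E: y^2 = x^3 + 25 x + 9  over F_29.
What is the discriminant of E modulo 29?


4 a^3 + 27 b^2 = 4*25^3 + 27*9^2 = 62500 + 2187 = 64687
Delta = -16 * (64687) = -1034992
Delta mod 29 = 18

Delta = 18 (mod 29)


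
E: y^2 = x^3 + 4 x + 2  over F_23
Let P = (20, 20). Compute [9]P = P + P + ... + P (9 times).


k = 9 = 1001_2 (binary, LSB first: 1001)
Double-and-add from P = (20, 20):
  bit 0 = 1: acc = O + (20, 20) = (20, 20)
  bit 1 = 0: acc unchanged = (20, 20)
  bit 2 = 0: acc unchanged = (20, 20)
  bit 3 = 1: acc = (20, 20) + (3, 8) = (4, 17)

9P = (4, 17)


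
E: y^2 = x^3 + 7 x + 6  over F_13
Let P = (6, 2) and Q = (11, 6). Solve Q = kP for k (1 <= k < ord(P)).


Enumerate multiples of P until we hit Q = (11, 6):
  1P = (6, 2)
  2P = (11, 7)
  3P = (10, 7)
  4P = (1, 1)
  5P = (5, 6)
  6P = (5, 7)
  7P = (1, 12)
  8P = (10, 6)
  9P = (11, 6)
Match found at i = 9.

k = 9


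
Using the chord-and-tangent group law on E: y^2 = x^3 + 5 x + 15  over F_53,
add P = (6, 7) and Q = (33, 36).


P != Q, so use the chord formula.
s = (y2 - y1) / (x2 - x1) = (29) / (27) mod 53 = 5
x3 = s^2 - x1 - x2 mod 53 = 5^2 - 6 - 33 = 39
y3 = s (x1 - x3) - y1 mod 53 = 5 * (6 - 39) - 7 = 40

P + Q = (39, 40)


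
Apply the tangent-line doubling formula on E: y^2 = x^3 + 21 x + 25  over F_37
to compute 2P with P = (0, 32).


Doubling: s = (3 x1^2 + a) / (2 y1)
s = (3*0^2 + 21) / (2*32) mod 37 = 9
x3 = s^2 - 2 x1 mod 37 = 9^2 - 2*0 = 7
y3 = s (x1 - x3) - y1 mod 37 = 9 * (0 - 7) - 32 = 16

2P = (7, 16)


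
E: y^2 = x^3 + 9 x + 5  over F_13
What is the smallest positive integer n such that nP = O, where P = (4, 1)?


Compute successive multiples of P until we hit O:
  1P = (4, 1)
  2P = (8, 2)
  3P = (10, 4)
  4P = (9, 3)
  5P = (9, 10)
  6P = (10, 9)
  7P = (8, 11)
  8P = (4, 12)
  ... (continuing to 9P)
  9P = O

ord(P) = 9


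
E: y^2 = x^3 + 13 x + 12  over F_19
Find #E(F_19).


For each x in F_19, count y with y^2 = x^3 + 13 x + 12 mod 19:
  x = 1: RHS = 7, y in [8, 11]  -> 2 point(s)
  x = 7: RHS = 9, y in [3, 16]  -> 2 point(s)
  x = 8: RHS = 1, y in [1, 18]  -> 2 point(s)
  x = 11: RHS = 4, y in [2, 17]  -> 2 point(s)
  x = 17: RHS = 16, y in [4, 15]  -> 2 point(s)
  x = 18: RHS = 17, y in [6, 13]  -> 2 point(s)
Affine points: 12. Add the point at infinity: total = 13.

#E(F_19) = 13


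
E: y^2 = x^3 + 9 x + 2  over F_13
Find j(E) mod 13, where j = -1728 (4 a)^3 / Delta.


Delta = -16(4 a^3 + 27 b^2) mod 13 = 2
-1728 * (4 a)^3 = -1728 * (4*9)^3 mod 13 = 12
j = 12 * 2^(-1) mod 13 = 6

j = 6 (mod 13)


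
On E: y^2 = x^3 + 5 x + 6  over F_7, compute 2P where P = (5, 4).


Doubling: s = (3 x1^2 + a) / (2 y1)
s = (3*5^2 + 5) / (2*4) mod 7 = 3
x3 = s^2 - 2 x1 mod 7 = 3^2 - 2*5 = 6
y3 = s (x1 - x3) - y1 mod 7 = 3 * (5 - 6) - 4 = 0

2P = (6, 0)


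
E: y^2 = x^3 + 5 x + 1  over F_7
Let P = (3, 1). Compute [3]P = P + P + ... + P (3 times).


k = 3 = 11_2 (binary, LSB first: 11)
Double-and-add from P = (3, 1):
  bit 0 = 1: acc = O + (3, 1) = (3, 1)
  bit 1 = 1: acc = (3, 1) + (5, 2) = (1, 0)

3P = (1, 0)


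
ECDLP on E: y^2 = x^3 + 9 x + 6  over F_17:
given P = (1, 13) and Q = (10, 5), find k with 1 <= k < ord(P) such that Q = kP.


Enumerate multiples of P until we hit Q = (10, 5):
  1P = (1, 13)
  2P = (13, 5)
  3P = (11, 5)
  4P = (7, 2)
  5P = (10, 12)
  6P = (10, 5)
Match found at i = 6.

k = 6


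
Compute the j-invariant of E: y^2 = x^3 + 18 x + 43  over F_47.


Delta = -16(4 a^3 + 27 b^2) mod 47 = 23
-1728 * (4 a)^3 = -1728 * (4*18)^3 mod 47 = 43
j = 43 * 23^(-1) mod 47 = 8

j = 8 (mod 47)


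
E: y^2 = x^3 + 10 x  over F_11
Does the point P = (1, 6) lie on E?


Check whether y^2 = x^3 + 10 x + 0 (mod 11) for (x, y) = (1, 6).
LHS: y^2 = 6^2 mod 11 = 3
RHS: x^3 + 10 x + 0 = 1^3 + 10*1 + 0 mod 11 = 0
LHS != RHS

No, not on the curve


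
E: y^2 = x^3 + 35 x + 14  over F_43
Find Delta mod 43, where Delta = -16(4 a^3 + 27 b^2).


4 a^3 + 27 b^2 = 4*35^3 + 27*14^2 = 171500 + 5292 = 176792
Delta = -16 * (176792) = -2828672
Delta mod 43 = 40

Delta = 40 (mod 43)


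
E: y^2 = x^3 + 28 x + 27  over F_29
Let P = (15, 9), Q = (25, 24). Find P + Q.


P != Q, so use the chord formula.
s = (y2 - y1) / (x2 - x1) = (15) / (10) mod 29 = 16
x3 = s^2 - x1 - x2 mod 29 = 16^2 - 15 - 25 = 13
y3 = s (x1 - x3) - y1 mod 29 = 16 * (15 - 13) - 9 = 23

P + Q = (13, 23)


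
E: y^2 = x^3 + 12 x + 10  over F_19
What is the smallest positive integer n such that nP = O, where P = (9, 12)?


Compute successive multiples of P until we hit O:
  1P = (9, 12)
  2P = (18, 4)
  3P = (1, 2)
  4P = (7, 0)
  5P = (1, 17)
  6P = (18, 15)
  7P = (9, 7)
  8P = O

ord(P) = 8


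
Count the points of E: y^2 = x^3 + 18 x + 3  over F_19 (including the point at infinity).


For each x in F_19, count y with y^2 = x^3 + 18 x + 3 mod 19:
  x = 2: RHS = 9, y in [3, 16]  -> 2 point(s)
  x = 4: RHS = 6, y in [5, 14]  -> 2 point(s)
  x = 5: RHS = 9, y in [3, 16]  -> 2 point(s)
  x = 6: RHS = 4, y in [2, 17]  -> 2 point(s)
  x = 7: RHS = 16, y in [4, 15]  -> 2 point(s)
  x = 9: RHS = 1, y in [1, 18]  -> 2 point(s)
  x = 10: RHS = 5, y in [9, 10]  -> 2 point(s)
  x = 12: RHS = 9, y in [3, 16]  -> 2 point(s)
  x = 14: RHS = 16, y in [4, 15]  -> 2 point(s)
  x = 15: RHS = 0, y in [0]  -> 1 point(s)
  x = 16: RHS = 17, y in [6, 13]  -> 2 point(s)
  x = 17: RHS = 16, y in [4, 15]  -> 2 point(s)
Affine points: 23. Add the point at infinity: total = 24.

#E(F_19) = 24


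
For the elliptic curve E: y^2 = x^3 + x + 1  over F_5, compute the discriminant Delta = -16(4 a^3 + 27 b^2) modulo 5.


4 a^3 + 27 b^2 = 4*1^3 + 27*1^2 = 4 + 27 = 31
Delta = -16 * (31) = -496
Delta mod 5 = 4

Delta = 4 (mod 5)


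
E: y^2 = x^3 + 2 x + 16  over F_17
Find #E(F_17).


For each x in F_17, count y with y^2 = x^3 + 2 x + 16 mod 17:
  x = 0: RHS = 16, y in [4, 13]  -> 2 point(s)
  x = 1: RHS = 2, y in [6, 11]  -> 2 point(s)
  x = 3: RHS = 15, y in [7, 10]  -> 2 point(s)
  x = 5: RHS = 15, y in [7, 10]  -> 2 point(s)
  x = 7: RHS = 16, y in [4, 13]  -> 2 point(s)
  x = 8: RHS = 0, y in [0]  -> 1 point(s)
  x = 9: RHS = 15, y in [7, 10]  -> 2 point(s)
  x = 10: RHS = 16, y in [4, 13]  -> 2 point(s)
  x = 11: RHS = 9, y in [3, 14]  -> 2 point(s)
  x = 12: RHS = 0, y in [0]  -> 1 point(s)
  x = 14: RHS = 0, y in [0]  -> 1 point(s)
  x = 15: RHS = 4, y in [2, 15]  -> 2 point(s)
  x = 16: RHS = 13, y in [8, 9]  -> 2 point(s)
Affine points: 23. Add the point at infinity: total = 24.

#E(F_17) = 24


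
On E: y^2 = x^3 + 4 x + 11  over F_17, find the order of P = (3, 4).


Compute successive multiples of P until we hit O:
  1P = (3, 4)
  2P = (13, 4)
  3P = (1, 13)
  4P = (12, 11)
  5P = (11, 3)
  6P = (7, 5)
  7P = (6, 8)
  8P = (6, 9)
  ... (continuing to 15P)
  15P = O

ord(P) = 15


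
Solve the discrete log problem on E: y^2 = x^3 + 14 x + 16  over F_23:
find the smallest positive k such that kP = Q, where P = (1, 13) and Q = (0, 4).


Enumerate multiples of P until we hit Q = (0, 4):
  1P = (1, 13)
  2P = (2, 12)
  3P = (21, 7)
  4P = (5, 2)
  5P = (3, 4)
  6P = (22, 1)
  7P = (13, 7)
  8P = (15, 17)
  9P = (16, 9)
  10P = (12, 16)
  11P = (0, 4)
Match found at i = 11.

k = 11


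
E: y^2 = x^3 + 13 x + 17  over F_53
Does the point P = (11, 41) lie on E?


Check whether y^2 = x^3 + 13 x + 17 (mod 53) for (x, y) = (11, 41).
LHS: y^2 = 41^2 mod 53 = 38
RHS: x^3 + 13 x + 17 = 11^3 + 13*11 + 17 mod 53 = 7
LHS != RHS

No, not on the curve


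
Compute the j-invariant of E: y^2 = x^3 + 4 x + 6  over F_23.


Delta = -16(4 a^3 + 27 b^2) mod 23 = 17
-1728 * (4 a)^3 = -1728 * (4*4)^3 mod 23 = 17
j = 17 * 17^(-1) mod 23 = 1

j = 1 (mod 23)


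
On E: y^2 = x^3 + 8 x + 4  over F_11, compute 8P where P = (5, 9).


k = 8 = 1000_2 (binary, LSB first: 0001)
Double-and-add from P = (5, 9):
  bit 0 = 0: acc unchanged = O
  bit 1 = 0: acc unchanged = O
  bit 2 = 0: acc unchanged = O
  bit 3 = 1: acc = O + (6, 2) = (6, 2)

8P = (6, 2)


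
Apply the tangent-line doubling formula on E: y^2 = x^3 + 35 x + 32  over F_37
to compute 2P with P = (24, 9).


Doubling: s = (3 x1^2 + a) / (2 y1)
s = (3*24^2 + 35) / (2*9) mod 37 = 26
x3 = s^2 - 2 x1 mod 37 = 26^2 - 2*24 = 36
y3 = s (x1 - x3) - y1 mod 37 = 26 * (24 - 36) - 9 = 12

2P = (36, 12)


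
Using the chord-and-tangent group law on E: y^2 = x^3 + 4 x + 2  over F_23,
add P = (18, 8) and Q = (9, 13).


P != Q, so use the chord formula.
s = (y2 - y1) / (x2 - x1) = (5) / (14) mod 23 = 2
x3 = s^2 - x1 - x2 mod 23 = 2^2 - 18 - 9 = 0
y3 = s (x1 - x3) - y1 mod 23 = 2 * (18 - 0) - 8 = 5

P + Q = (0, 5)


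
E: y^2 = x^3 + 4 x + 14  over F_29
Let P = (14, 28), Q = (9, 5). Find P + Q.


P != Q, so use the chord formula.
s = (y2 - y1) / (x2 - x1) = (6) / (24) mod 29 = 22
x3 = s^2 - x1 - x2 mod 29 = 22^2 - 14 - 9 = 26
y3 = s (x1 - x3) - y1 mod 29 = 22 * (14 - 26) - 28 = 27

P + Q = (26, 27)


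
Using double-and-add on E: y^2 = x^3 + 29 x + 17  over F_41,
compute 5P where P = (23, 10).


k = 5 = 101_2 (binary, LSB first: 101)
Double-and-add from P = (23, 10):
  bit 0 = 1: acc = O + (23, 10) = (23, 10)
  bit 1 = 0: acc unchanged = (23, 10)
  bit 2 = 1: acc = (23, 10) + (10, 6) = (3, 34)

5P = (3, 34)


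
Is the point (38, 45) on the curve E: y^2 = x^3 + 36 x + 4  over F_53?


Check whether y^2 = x^3 + 36 x + 4 (mod 53) for (x, y) = (38, 45).
LHS: y^2 = 45^2 mod 53 = 11
RHS: x^3 + 36 x + 4 = 38^3 + 36*38 + 4 mod 53 = 11
LHS = RHS

Yes, on the curve


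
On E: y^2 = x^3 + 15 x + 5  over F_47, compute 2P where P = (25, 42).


Doubling: s = (3 x1^2 + a) / (2 y1)
s = (3*25^2 + 15) / (2*42) mod 47 = 46
x3 = s^2 - 2 x1 mod 47 = 46^2 - 2*25 = 45
y3 = s (x1 - x3) - y1 mod 47 = 46 * (25 - 45) - 42 = 25

2P = (45, 25)


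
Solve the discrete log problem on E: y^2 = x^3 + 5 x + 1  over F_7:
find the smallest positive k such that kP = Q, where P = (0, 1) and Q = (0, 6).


Enumerate multiples of P until we hit Q = (0, 6):
  1P = (0, 1)
  2P = (1, 0)
  3P = (0, 6)
Match found at i = 3.

k = 3


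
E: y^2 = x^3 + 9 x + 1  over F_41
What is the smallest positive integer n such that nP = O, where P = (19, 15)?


Compute successive multiples of P until we hit O:
  1P = (19, 15)
  2P = (34, 13)
  3P = (21, 29)
  4P = (9, 14)
  5P = (29, 25)
  6P = (35, 10)
  7P = (10, 36)
  8P = (22, 33)
  ... (continuing to 45P)
  45P = O

ord(P) = 45


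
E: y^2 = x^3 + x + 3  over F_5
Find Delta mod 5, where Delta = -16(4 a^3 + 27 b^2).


4 a^3 + 27 b^2 = 4*1^3 + 27*3^2 = 4 + 243 = 247
Delta = -16 * (247) = -3952
Delta mod 5 = 3

Delta = 3 (mod 5)


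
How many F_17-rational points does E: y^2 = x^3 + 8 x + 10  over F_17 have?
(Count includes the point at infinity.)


For each x in F_17, count y with y^2 = x^3 + 8 x + 10 mod 17:
  x = 1: RHS = 2, y in [6, 11]  -> 2 point(s)
  x = 2: RHS = 0, y in [0]  -> 1 point(s)
  x = 4: RHS = 4, y in [2, 15]  -> 2 point(s)
  x = 6: RHS = 2, y in [6, 11]  -> 2 point(s)
  x = 7: RHS = 1, y in [1, 16]  -> 2 point(s)
  x = 8: RHS = 8, y in [5, 12]  -> 2 point(s)
  x = 10: RHS = 2, y in [6, 11]  -> 2 point(s)
  x = 11: RHS = 1, y in [1, 16]  -> 2 point(s)
  x = 12: RHS = 15, y in [7, 10]  -> 2 point(s)
  x = 13: RHS = 16, y in [4, 13]  -> 2 point(s)
  x = 16: RHS = 1, y in [1, 16]  -> 2 point(s)
Affine points: 21. Add the point at infinity: total = 22.

#E(F_17) = 22


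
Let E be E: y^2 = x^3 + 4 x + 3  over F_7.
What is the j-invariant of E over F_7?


Delta = -16(4 a^3 + 27 b^2) mod 7 = 3
-1728 * (4 a)^3 = -1728 * (4*4)^3 mod 7 = 1
j = 1 * 3^(-1) mod 7 = 5

j = 5 (mod 7)


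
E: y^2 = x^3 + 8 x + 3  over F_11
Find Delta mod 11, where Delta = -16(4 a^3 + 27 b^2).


4 a^3 + 27 b^2 = 4*8^3 + 27*3^2 = 2048 + 243 = 2291
Delta = -16 * (2291) = -36656
Delta mod 11 = 7

Delta = 7 (mod 11)


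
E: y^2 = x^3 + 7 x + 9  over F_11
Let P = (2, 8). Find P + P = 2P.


Doubling: s = (3 x1^2 + a) / (2 y1)
s = (3*2^2 + 7) / (2*8) mod 11 = 6
x3 = s^2 - 2 x1 mod 11 = 6^2 - 2*2 = 10
y3 = s (x1 - x3) - y1 mod 11 = 6 * (2 - 10) - 8 = 10

2P = (10, 10)


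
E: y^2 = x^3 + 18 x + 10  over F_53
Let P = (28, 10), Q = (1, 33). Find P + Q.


P != Q, so use the chord formula.
s = (y2 - y1) / (x2 - x1) = (23) / (26) mod 53 = 7
x3 = s^2 - x1 - x2 mod 53 = 7^2 - 28 - 1 = 20
y3 = s (x1 - x3) - y1 mod 53 = 7 * (28 - 20) - 10 = 46

P + Q = (20, 46)


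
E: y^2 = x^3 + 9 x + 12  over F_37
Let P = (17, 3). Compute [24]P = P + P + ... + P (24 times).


k = 24 = 11000_2 (binary, LSB first: 00011)
Double-and-add from P = (17, 3):
  bit 0 = 0: acc unchanged = O
  bit 1 = 0: acc unchanged = O
  bit 2 = 0: acc unchanged = O
  bit 3 = 1: acc = O + (14, 12) = (14, 12)
  bit 4 = 1: acc = (14, 12) + (19, 7) = (5, 16)

24P = (5, 16)


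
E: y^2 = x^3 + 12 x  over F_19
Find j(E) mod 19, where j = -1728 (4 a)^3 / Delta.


Delta = -16(4 a^3 + 27 b^2) mod 19 = 7
-1728 * (4 a)^3 = -1728 * (4*12)^3 mod 19 = 12
j = 12 * 7^(-1) mod 19 = 18

j = 18 (mod 19)


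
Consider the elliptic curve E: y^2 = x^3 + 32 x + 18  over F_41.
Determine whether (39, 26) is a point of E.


Check whether y^2 = x^3 + 32 x + 18 (mod 41) for (x, y) = (39, 26).
LHS: y^2 = 26^2 mod 41 = 20
RHS: x^3 + 32 x + 18 = 39^3 + 32*39 + 18 mod 41 = 28
LHS != RHS

No, not on the curve
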